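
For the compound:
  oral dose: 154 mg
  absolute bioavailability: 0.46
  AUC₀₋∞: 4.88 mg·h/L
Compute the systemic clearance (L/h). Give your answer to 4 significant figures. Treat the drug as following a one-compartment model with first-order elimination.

CL = F·Dose / AUC = 0.46 × 154 / 4.88 = 14.52 L/h

14.52 L/h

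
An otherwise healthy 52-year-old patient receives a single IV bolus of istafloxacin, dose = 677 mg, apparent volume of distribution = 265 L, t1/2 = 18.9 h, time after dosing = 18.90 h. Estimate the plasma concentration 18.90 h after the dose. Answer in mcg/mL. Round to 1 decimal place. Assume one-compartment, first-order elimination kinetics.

C₀ = Dose / Vd = 677.0 / 265 = 2.555 mg/L
k = ln2 / t½ = 0.693147 / 18.9 = 0.03667 h⁻¹
t / t½ = 18.90 / 18.9 = 1 half-lives
C = C₀ × (1/2)^1 = 2.555 × 0.5000 = 1.278 mg/L
(1.278 mg/L = 1.278 mcg/mL)

1.3 mcg/mL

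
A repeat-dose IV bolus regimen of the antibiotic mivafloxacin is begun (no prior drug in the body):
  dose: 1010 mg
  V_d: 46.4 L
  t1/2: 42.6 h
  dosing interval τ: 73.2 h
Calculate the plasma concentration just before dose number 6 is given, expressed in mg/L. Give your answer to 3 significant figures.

9.48 mg/L

C₀ per dose = Dose / Vd = 1010 / 46.4 = 21.77 mg/L
k = ln2 / t½ = 0.693147 / 42.6 = 0.01627 h⁻¹
Fraction remaining after one interval: r = e^(−kτ) = e^(−0.01627 × 73.2) = 0.3039
Before dose 6, 5 doses have been given (aged 1τ, 2τ, 3τ, 4τ, 5τ).
C_trough = C₀ × (r + r² + … + r^5) = C₀ × r(1−r^5)/(1−r)
        = 21.77 × 0.3039 × (1 − 0.002592) / (1 − 0.3039) = 9.480 mg/L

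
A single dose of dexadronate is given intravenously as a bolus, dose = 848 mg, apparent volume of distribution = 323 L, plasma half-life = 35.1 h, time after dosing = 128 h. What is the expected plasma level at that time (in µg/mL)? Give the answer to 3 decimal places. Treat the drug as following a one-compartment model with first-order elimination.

C₀ = Dose / Vd = 848.0 / 323 = 2.625 mg/L
k = ln2 / t½ = 0.693147 / 35.1 = 0.01975 h⁻¹
C = C₀ · e^(−k·t) = 2.625 × e^(−0.01975 × 128)
  = 2.625 × 0.07982 = 0.2095 mg/L
(0.2095 mg/L = 0.2095 µg/mL)

0.210 µg/mL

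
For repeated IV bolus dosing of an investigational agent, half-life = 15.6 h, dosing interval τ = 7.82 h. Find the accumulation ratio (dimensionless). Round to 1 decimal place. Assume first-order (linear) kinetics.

3.4

k = ln2 / t½ = 0.693147 / 15.6 = 0.04443 h⁻¹
e^(−kτ) = e^(−0.04443 × 7.82) = 0.7065
Accumulation ratio R = 1 / (1 − e^(−kτ)) = 1 / (1 − 0.7065) = 3.407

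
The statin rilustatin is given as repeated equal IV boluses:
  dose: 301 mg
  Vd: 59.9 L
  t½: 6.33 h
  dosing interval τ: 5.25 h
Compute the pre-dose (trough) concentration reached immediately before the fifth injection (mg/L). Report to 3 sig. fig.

C₀ per dose = Dose / Vd = 301 / 59.9 = 5.025 mg/L
k = ln2 / t½ = 0.693147 / 6.33 = 0.1095 h⁻¹
Fraction remaining after one interval: r = e^(−kτ) = e^(−0.1095 × 5.25) = 0.5628
Before dose 5, 4 doses have been given (aged 1τ, 2τ, 3τ, 4τ).
C_trough = C₀ × (r + r² + … + r^4) = C₀ × r(1−r^4)/(1−r)
        = 5.025 × 0.5628 × (1 − 0.1003) / (1 − 0.5628) = 5.820 mg/L

5.82 mg/L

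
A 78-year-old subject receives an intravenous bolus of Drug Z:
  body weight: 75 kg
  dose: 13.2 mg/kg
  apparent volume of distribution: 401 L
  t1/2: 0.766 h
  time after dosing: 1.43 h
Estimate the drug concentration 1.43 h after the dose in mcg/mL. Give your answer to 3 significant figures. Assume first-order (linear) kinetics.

0.677 mcg/mL

Total dose = 13.2 × 75 = 990.0 mg
C₀ = Dose / Vd = 990.0 / 401 = 2.469 mg/L
k = ln2 / t½ = 0.693147 / 0.766 = 0.9049 h⁻¹
C = C₀ · e^(−k·t) = 2.469 × e^(−0.9049 × 1.43)
  = 2.469 × 0.2742 = 0.6770 mg/L
(0.6770 mg/L = 0.6770 mcg/mL)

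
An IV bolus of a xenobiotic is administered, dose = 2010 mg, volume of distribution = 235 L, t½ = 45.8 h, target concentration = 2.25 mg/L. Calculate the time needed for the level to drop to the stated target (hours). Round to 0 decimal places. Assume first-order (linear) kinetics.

88 h

C₀ = Dose / Vd = 2010 / 235 = 8.553 mg/L
k = ln2 / t½ = 0.693147 / 45.8 = 0.01513 h⁻¹
t = ln(C₀ / C) / k = ln(8.553 / 2.25) / 0.01513
  = ln(3.801) / 0.01513 = 1.335 / 0.01513 = 88.24 h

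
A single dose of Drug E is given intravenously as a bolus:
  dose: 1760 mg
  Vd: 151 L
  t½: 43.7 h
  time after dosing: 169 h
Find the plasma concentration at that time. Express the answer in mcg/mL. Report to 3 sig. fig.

C₀ = Dose / Vd = 1760 / 151 = 11.66 mg/L
k = ln2 / t½ = 0.693147 / 43.7 = 0.01586 h⁻¹
C = C₀ · e^(−k·t) = 11.66 × e^(−0.01586 × 169)
  = 11.66 × 0.06854 = 0.7992 mg/L
(0.7992 mg/L = 0.7992 mcg/mL)

0.799 mcg/mL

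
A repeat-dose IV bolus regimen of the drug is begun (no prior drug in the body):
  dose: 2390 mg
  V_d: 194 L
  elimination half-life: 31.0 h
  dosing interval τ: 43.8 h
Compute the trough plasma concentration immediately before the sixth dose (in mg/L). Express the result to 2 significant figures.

7.4 mg/L

C₀ per dose = Dose / Vd = 2390 / 194 = 12.32 mg/L
k = ln2 / t½ = 0.693147 / 31.0 = 0.02236 h⁻¹
Fraction remaining after one interval: r = e^(−kτ) = e^(−0.02236 × 43.8) = 0.3755
Before dose 6, 5 doses have been given (aged 1τ, 2τ, 3τ, 4τ, 5τ).
C_trough = C₀ × (r + r² + … + r^5) = C₀ × r(1−r^5)/(1−r)
        = 12.32 × 0.3755 × (1 − 0.007465) / (1 − 0.3755) = 7.352 mg/L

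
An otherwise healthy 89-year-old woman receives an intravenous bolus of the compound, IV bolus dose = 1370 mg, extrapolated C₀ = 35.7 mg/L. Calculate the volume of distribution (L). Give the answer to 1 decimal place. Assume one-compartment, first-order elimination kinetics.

38.4 L

Vd = Dose / C₀ = 1370 / 35.7 = 38.38 L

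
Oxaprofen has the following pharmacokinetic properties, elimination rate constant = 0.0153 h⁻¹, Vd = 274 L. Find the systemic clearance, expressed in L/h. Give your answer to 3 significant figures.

CL = k × Vd = 0.0153 × 274 = 4.192 L/h

4.19 L/h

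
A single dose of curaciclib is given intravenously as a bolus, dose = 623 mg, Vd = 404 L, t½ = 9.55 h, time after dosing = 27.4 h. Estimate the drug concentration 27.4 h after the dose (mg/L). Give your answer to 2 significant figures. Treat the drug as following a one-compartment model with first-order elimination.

0.21 mg/L

C₀ = Dose / Vd = 623.0 / 404 = 1.542 mg/L
k = ln2 / t½ = 0.693147 / 9.55 = 0.07258 h⁻¹
C = C₀ · e^(−k·t) = 1.542 × e^(−0.07258 × 27.4)
  = 1.542 × 0.1369 = 0.2111 mg/L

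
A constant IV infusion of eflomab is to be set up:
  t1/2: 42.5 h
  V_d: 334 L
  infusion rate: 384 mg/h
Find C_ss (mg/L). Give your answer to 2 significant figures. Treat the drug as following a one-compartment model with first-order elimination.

70 mg/L

k = ln2 / t½ = 0.693147 / 42.5 = 0.01631 h⁻¹
CL = k × Vd = 0.01631 × 334 = 5.448 L/h
At steady state Css = R₀ / CL = 384 / 5.448 = 70.48 mg/L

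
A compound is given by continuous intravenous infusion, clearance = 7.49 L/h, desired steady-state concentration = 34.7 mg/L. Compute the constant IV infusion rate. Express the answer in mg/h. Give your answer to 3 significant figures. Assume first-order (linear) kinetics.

At steady state, infusion rate R₀ = Css × CL = 34.7 × 7.490 = 259.9 mg/h

260 mg/h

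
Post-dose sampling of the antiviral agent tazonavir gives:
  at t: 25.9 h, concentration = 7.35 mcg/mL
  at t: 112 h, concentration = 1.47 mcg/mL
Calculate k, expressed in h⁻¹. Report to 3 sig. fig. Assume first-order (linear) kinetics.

0.0187 h⁻¹

k = ln(C₁/C₂) / (t₂ − t₁) = ln(7.35/1.47) / (112 − 25.9)
  = 1.609 / 86.10 = 0.01869 h⁻¹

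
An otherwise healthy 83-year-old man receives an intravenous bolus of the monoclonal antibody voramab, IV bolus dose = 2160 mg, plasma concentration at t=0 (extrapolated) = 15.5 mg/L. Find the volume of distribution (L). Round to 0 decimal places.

139 L

Vd = Dose / C₀ = 2160 / 15.5 = 139.4 L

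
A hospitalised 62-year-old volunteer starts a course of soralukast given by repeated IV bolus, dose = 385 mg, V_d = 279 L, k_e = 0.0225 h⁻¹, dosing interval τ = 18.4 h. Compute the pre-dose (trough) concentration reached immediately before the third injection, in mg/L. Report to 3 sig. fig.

C₀ per dose = Dose / Vd = 385 / 279 = 1.380 mg/L
Fraction remaining after one interval: r = e^(−kτ) = e^(−0.02250 × 18.4) = 0.6610
Before dose 3, 2 doses have been given (aged 1τ, 2τ).
C_trough = C₀ × (r + r²) = 1.380 × (0.6610 + 0.4369) = 1.515 mg/L

1.52 mg/L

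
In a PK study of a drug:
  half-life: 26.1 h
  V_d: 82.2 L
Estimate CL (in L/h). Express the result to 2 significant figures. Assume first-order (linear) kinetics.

k = ln2 / t½ = 0.693147 / 26.1 = 0.02656 h⁻¹
CL = k × Vd = 0.02656 × 82.2 = 2.183 L/h

2.2 L/h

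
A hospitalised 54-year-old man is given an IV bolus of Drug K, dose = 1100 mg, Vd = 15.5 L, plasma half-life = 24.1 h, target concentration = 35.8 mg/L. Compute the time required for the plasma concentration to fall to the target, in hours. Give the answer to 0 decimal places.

24 h

C₀ = Dose / Vd = 1100 / 15.5 = 70.97 mg/L
k = ln2 / t½ = 0.693147 / 24.1 = 0.02876 h⁻¹
t = ln(C₀ / C) / k = ln(70.97 / 35.8) / 0.02876
  = ln(1.982) / 0.02876 = 0.6841 / 0.02876 = 23.79 h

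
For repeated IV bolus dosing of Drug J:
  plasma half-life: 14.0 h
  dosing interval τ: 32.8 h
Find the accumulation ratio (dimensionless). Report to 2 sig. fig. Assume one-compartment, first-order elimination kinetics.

1.2

k = ln2 / t½ = 0.693147 / 14.0 = 0.04951 h⁻¹
e^(−kτ) = e^(−0.04951 × 32.8) = 0.1971
Accumulation ratio R = 1 / (1 − e^(−kτ)) = 1 / (1 − 0.1971) = 1.245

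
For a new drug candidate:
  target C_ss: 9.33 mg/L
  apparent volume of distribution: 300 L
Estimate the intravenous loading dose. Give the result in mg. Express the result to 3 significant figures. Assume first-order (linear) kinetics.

2800 mg

LD = Css × Vd = 9.33 × 300 = 2799 mg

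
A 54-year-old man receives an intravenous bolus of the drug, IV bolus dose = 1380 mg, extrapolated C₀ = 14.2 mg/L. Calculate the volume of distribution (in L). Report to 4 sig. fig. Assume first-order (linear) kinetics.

Vd = Dose / C₀ = 1380 / 14.2 = 97.18 L

97.18 L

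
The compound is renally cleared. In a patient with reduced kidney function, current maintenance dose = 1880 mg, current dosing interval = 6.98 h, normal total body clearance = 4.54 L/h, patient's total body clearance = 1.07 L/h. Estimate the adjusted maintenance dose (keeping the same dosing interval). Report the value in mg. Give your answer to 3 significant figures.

To keep the same average steady-state level, dosing rate must scale with clearance.
CL ratio = 1.07 / 4.54 = 0.2357
New dose (same interval) = 1880 × 0.2357 = 443.1 mg

443 mg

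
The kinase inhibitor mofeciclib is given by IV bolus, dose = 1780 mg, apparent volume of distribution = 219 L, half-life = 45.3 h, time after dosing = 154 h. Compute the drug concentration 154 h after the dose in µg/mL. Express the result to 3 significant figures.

0.770 µg/mL

C₀ = Dose / Vd = 1780 / 219 = 8.128 mg/L
k = ln2 / t½ = 0.693147 / 45.3 = 0.01530 h⁻¹
C = C₀ · e^(−k·t) = 8.128 × e^(−0.01530 × 154)
  = 8.128 × 0.09478 = 0.7704 mg/L
(0.7704 mg/L = 0.7704 µg/mL)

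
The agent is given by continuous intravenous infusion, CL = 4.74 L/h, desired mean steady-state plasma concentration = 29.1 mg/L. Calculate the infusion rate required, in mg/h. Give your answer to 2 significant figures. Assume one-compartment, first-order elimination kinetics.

At steady state, infusion rate R₀ = Css × CL = 29.1 × 4.740 = 137.9 mg/h

140 mg/h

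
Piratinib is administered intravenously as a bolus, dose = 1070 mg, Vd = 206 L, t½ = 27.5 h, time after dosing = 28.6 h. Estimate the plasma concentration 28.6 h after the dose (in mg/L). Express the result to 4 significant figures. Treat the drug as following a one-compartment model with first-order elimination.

C₀ = Dose / Vd = 1070 / 206 = 5.194 mg/L
k = ln2 / t½ = 0.693147 / 27.5 = 0.02521 h⁻¹
C = C₀ · e^(−k·t) = 5.194 × e^(−0.02521 × 28.6)
  = 5.194 × 0.4863 = 2.526 mg/L

2.526 mg/L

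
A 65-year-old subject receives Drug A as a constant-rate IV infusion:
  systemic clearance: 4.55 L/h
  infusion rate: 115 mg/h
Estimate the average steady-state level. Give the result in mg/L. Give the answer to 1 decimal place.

25.3 mg/L

At steady state Css = R₀ / CL = 115 / 4.550 = 25.27 mg/L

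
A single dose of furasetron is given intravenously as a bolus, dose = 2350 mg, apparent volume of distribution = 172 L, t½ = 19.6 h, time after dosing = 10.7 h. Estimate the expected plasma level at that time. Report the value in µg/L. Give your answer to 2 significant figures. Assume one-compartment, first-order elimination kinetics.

9400 µg/L

C₀ = Dose / Vd = 2350 / 172 = 13.66 mg/L
k = ln2 / t½ = 0.693147 / 19.6 = 0.03536 h⁻¹
C = C₀ · e^(−k·t) = 13.66 × e^(−0.03536 × 10.7)
  = 13.66 × 0.6850 = 9.357 mg/L
Convert: 9.357 mg/L × 1000 = 9357 µg/L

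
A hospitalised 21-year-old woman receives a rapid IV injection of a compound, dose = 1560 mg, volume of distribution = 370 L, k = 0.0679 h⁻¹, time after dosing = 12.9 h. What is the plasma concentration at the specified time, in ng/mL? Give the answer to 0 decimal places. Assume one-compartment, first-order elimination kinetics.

1756 ng/mL

C₀ = Dose / Vd = 1560 / 370 = 4.216 mg/L
C = C₀ · e^(−k·t) = 4.216 × e^(−0.06790 × 12.9)
  = 4.216 × 0.4165 = 1.756 mg/L
Convert: 1.756 mg/L × 1000 = 1756 ng/mL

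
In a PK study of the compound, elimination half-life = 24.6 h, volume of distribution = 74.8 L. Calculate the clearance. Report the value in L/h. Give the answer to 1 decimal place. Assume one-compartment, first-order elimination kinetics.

2.1 L/h

k = ln2 / t½ = 0.693147 / 24.6 = 0.02818 h⁻¹
CL = k × Vd = 0.02818 × 74.8 = 2.108 L/h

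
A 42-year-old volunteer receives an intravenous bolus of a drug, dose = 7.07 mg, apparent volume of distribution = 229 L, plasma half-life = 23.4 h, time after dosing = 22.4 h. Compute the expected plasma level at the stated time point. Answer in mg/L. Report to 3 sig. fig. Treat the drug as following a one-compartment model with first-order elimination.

0.0159 mg/L

C₀ = Dose / Vd = 7.070 / 229 = 0.03087 mg/L
k = ln2 / t½ = 0.693147 / 23.4 = 0.02962 h⁻¹
C = C₀ · e^(−k·t) = 0.03087 × e^(−0.02962 × 22.4)
  = 0.03087 × 0.5151 = 0.01590 mg/L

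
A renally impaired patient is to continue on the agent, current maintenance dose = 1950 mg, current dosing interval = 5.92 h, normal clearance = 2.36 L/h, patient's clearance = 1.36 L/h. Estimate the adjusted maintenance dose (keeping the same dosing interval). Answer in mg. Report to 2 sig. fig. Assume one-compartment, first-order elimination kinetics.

1100 mg

To keep the same average steady-state level, dosing rate must scale with clearance.
CL ratio = 1.36 / 2.36 = 0.5763
New dose (same interval) = 1950 × 0.5763 = 1124 mg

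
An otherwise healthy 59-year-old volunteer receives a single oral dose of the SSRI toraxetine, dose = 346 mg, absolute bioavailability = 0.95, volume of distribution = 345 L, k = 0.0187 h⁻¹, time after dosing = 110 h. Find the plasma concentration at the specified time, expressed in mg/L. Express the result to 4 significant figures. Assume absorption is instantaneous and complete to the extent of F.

0.1218 mg/L

Amount reaching circulation = F × Dose = 0.95 × 346.0 = 328.7 mg
C₀ = F·Dose / Vd = 328.7 / 345 = 0.9528 mg/L
C = C₀ · e^(−k·t) = 0.9528 × e^(−0.01870 × 110)
  = 0.9528 × 0.1278 = 0.1218 mg/L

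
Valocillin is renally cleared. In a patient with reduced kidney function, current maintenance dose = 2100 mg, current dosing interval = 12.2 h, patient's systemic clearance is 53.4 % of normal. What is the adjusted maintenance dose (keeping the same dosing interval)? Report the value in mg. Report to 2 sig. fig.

1100 mg

To keep the same average steady-state level, dosing rate must scale with clearance.
CL ratio = 53.4 / 100 = 0.5340
New dose (same interval) = 2100 × 0.5340 = 1121 mg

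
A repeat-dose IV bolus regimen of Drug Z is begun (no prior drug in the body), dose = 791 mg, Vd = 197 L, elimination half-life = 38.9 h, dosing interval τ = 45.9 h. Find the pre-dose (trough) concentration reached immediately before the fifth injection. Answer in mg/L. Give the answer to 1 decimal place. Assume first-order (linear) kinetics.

C₀ per dose = Dose / Vd = 791 / 197 = 4.015 mg/L
k = ln2 / t½ = 0.693147 / 38.9 = 0.01782 h⁻¹
Fraction remaining after one interval: r = e^(−kτ) = e^(−0.01782 × 45.9) = 0.4413
Before dose 5, 4 doses have been given (aged 1τ, 2τ, 3τ, 4τ).
C_trough = C₀ × (r + r² + … + r^4) = C₀ × r(1−r^4)/(1−r)
        = 4.015 × 0.4413 × (1 − 0.03793) / (1 − 0.4413) = 3.051 mg/L

3.1 mg/L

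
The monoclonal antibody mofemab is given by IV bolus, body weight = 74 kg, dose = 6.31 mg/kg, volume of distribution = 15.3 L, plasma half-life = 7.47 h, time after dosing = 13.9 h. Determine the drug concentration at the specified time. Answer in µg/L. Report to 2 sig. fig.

Total dose = 6.31 × 74 = 466.9 mg
C₀ = Dose / Vd = 466.9 / 15.3 = 30.52 mg/L
k = ln2 / t½ = 0.693147 / 7.47 = 0.09279 h⁻¹
C = C₀ · e^(−k·t) = 30.52 × e^(−0.09279 × 13.9)
  = 30.52 × 0.2753 = 8.402 mg/L
Convert: 8.402 mg/L × 1000 = 8402 µg/L

8400 µg/L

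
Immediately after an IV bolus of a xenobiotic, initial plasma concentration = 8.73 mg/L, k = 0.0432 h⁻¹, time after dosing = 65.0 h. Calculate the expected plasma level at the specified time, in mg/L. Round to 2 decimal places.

C = C₀ · e^(−k·t) = 8.730 × e^(−0.04320 × 65.0)
  = 8.730 × 0.06033 = 0.5267 mg/L

0.53 mg/L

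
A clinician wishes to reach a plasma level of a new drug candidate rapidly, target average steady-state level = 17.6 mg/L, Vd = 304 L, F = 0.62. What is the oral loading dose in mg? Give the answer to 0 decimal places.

8630 mg

LD = Css × Vd / F = 17.6 × 304 / 0.62 = 8630 mg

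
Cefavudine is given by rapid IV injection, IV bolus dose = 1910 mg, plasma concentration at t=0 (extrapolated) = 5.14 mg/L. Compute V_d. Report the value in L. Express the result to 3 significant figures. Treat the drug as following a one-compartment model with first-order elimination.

372 L

Vd = Dose / C₀ = 1910 / 5.14 = 371.6 L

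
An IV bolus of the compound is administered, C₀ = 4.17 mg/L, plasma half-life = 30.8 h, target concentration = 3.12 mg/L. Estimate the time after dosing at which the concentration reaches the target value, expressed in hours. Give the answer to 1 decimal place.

12.9 h

k = ln2 / t½ = 0.693147 / 30.8 = 0.02250 h⁻¹
t = ln(C₀ / C) / k = ln(4.170 / 3.12) / 0.02250
  = ln(1.337) / 0.02250 = 0.2904 / 0.02250 = 12.91 h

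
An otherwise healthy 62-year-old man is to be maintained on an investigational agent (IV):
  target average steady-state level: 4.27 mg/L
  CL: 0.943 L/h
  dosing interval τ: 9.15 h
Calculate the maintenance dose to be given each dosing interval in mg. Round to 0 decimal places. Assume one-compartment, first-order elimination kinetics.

37 mg

At steady state, Dose/τ = Css × CL.
Dose = Css × CL × τ = 4.27 × 0.9430 × 9.15 = 36.84 mg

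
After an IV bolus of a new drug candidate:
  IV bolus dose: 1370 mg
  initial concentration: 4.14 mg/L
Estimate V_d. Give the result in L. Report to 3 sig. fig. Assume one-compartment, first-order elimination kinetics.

331 L

Vd = Dose / C₀ = 1370 / 4.14 = 330.9 L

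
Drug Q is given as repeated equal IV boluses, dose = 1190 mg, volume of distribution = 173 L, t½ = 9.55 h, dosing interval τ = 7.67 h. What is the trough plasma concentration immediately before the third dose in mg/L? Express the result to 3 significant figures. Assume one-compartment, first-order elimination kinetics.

6.20 mg/L

C₀ per dose = Dose / Vd = 1190 / 173 = 6.879 mg/L
k = ln2 / t½ = 0.693147 / 9.55 = 0.07258 h⁻¹
Fraction remaining after one interval: r = e^(−kτ) = e^(−0.07258 × 7.67) = 0.5731
Before dose 3, 2 doses have been given (aged 1τ, 2τ).
C_trough = C₀ × (r + r²) = 6.879 × (0.5731 + 0.3284) = 6.201 mg/L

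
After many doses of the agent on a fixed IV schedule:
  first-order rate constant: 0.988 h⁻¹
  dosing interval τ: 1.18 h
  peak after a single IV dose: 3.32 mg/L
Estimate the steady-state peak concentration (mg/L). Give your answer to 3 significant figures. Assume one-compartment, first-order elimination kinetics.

e^(−kτ) = e^(−0.9880 × 1.18) = 0.3117
Accumulation ratio R = 1 / (1 − e^(−kτ)) = 1 / (1 − 0.3117) = 1.453
Steady-state peak = C₀ × R = 3.32 × 1.453 = 4.824 mg/L

4.82 mg/L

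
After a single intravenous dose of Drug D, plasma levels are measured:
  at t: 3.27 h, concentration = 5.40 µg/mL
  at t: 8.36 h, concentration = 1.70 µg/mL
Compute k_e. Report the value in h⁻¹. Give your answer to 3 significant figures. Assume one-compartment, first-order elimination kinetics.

0.227 h⁻¹

k = ln(C₁/C₂) / (t₂ − t₁) = ln(5.40/1.70) / (8.36 − 3.27)
  = 1.156 / 5.090 = 0.2271 h⁻¹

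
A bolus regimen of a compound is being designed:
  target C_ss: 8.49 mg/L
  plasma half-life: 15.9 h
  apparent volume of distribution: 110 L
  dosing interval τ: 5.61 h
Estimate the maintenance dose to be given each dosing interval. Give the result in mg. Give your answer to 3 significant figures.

k = ln2 / t½ = 0.693147 / 15.9 = 0.04359 h⁻¹
CL = k × Vd = 0.04359 × 110 = 4.795 L/h
At steady state, Dose/τ = Css × CL.
Dose = Css × CL × τ = 8.49 × 4.795 × 5.61 = 228.4 mg

228 mg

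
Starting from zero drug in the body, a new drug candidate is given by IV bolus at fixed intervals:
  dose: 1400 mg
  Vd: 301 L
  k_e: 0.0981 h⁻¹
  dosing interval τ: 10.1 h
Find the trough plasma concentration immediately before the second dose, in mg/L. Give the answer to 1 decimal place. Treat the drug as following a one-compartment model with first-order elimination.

C₀ per dose = Dose / Vd = 1400 / 301 = 4.651 mg/L
Fraction remaining after one interval: r = e^(−kτ) = e^(−0.09810 × 10.1) = 0.3713
Before dose 2, 1 dose has been given (aged 1τ).
C_trough = C₀ × r = 4.651 × 0.3713 = 1.727 mg/L

1.7 mg/L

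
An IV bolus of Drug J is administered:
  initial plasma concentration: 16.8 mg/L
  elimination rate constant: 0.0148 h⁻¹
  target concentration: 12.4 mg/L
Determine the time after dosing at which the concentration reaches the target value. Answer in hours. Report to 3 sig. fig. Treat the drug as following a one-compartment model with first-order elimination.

20.5 h

t = ln(C₀ / C) / k = ln(16.80 / 12.4) / 0.01480
  = ln(1.355) / 0.01480 = 0.3038 / 0.01480 = 20.53 h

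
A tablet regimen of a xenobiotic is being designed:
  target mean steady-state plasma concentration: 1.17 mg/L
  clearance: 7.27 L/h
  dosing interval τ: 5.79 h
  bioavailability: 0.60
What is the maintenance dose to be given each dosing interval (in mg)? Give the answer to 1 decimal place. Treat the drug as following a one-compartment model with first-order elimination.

At steady state, F × (Dose/τ) = Css × CL.
Dose = Css × CL × τ / F = 1.17 × 7.270 × 5.79 / 0.60 = 82.08 mg

82.1 mg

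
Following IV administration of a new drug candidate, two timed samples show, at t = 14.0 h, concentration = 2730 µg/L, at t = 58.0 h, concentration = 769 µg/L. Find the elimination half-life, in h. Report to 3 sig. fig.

24.1 h

k = ln(C₁/C₂) / (t₂ − t₁) = ln(2730/769) / (58.0 − 14.0)
  = 1.267 / 44.00 = 0.02880 h⁻¹
t½ = ln2 / k = 0.693147 / 0.02880 = 24.07 h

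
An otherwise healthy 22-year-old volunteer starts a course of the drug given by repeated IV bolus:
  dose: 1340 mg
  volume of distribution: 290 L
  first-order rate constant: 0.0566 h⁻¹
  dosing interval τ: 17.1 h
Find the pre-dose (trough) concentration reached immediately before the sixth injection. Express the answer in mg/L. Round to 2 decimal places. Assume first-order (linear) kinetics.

C₀ per dose = Dose / Vd = 1340 / 290 = 4.621 mg/L
Fraction remaining after one interval: r = e^(−kτ) = e^(−0.05660 × 17.1) = 0.3799
Before dose 6, 5 doses have been given (aged 1τ, 2τ, 3τ, 4τ, 5τ).
C_trough = C₀ × (r + r² + … + r^5) = C₀ × r(1−r^5)/(1−r)
        = 4.621 × 0.3799 × (1 − 0.007913) / (1 − 0.3799) = 2.809 mg/L

2.81 mg/L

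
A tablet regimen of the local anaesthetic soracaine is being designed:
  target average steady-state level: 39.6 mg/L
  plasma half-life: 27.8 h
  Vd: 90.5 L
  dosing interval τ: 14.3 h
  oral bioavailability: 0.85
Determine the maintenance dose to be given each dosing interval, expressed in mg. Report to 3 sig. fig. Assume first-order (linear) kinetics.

k = ln2 / t½ = 0.693147 / 27.8 = 0.02493 h⁻¹
CL = k × Vd = 0.02493 × 90.5 = 2.256 L/h
At steady state, F × (Dose/τ) = Css × CL.
Dose = Css × CL × τ / F = 39.6 × 2.256 × 14.3 / 0.85 = 1503 mg

1500 mg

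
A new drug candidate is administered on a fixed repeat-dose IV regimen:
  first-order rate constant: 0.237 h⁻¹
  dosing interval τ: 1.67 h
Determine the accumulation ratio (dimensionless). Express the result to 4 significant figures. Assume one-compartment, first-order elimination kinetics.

3.059

e^(−kτ) = e^(−0.2370 × 1.67) = 0.6731
Accumulation ratio R = 1 / (1 − e^(−kτ)) = 1 / (1 − 0.6731) = 3.059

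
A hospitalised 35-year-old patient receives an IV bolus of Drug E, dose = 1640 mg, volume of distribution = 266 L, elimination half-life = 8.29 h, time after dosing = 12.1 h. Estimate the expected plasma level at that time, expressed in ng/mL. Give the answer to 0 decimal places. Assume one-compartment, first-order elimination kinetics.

C₀ = Dose / Vd = 1640 / 266 = 6.165 mg/L
k = ln2 / t½ = 0.693147 / 8.29 = 0.08361 h⁻¹
C = C₀ · e^(−k·t) = 6.165 × e^(−0.08361 × 12.1)
  = 6.165 × 0.3636 = 2.242 mg/L
Convert: 2.242 mg/L × 1000 = 2242 ng/mL

2242 ng/mL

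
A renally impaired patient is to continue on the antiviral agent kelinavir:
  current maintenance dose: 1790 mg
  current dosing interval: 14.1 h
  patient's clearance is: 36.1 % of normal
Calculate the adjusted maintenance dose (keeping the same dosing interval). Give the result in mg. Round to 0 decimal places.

646 mg

To keep the same average steady-state level, dosing rate must scale with clearance.
CL ratio = 36.1 / 100 = 0.3610
New dose (same interval) = 1790 × 0.3610 = 646.2 mg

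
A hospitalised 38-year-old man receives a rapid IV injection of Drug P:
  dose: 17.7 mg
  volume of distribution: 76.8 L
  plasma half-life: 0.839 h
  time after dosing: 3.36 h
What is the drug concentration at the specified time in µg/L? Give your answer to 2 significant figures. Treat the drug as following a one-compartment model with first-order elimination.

14 µg/L

C₀ = Dose / Vd = 17.70 / 76.8 = 0.2305 mg/L
k = ln2 / t½ = 0.693147 / 0.839 = 0.8262 h⁻¹
C = C₀ · e^(−k·t) = 0.2305 × e^(−0.8262 × 3.36)
  = 0.2305 × 0.06229 = 0.01436 mg/L
Convert: 0.01436 mg/L × 1000 = 14.36 µg/L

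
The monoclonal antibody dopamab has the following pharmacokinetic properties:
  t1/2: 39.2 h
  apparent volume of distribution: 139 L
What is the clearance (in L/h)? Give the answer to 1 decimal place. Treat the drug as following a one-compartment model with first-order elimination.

2.5 L/h

k = ln2 / t½ = 0.693147 / 39.2 = 0.01768 h⁻¹
CL = k × Vd = 0.01768 × 139 = 2.458 L/h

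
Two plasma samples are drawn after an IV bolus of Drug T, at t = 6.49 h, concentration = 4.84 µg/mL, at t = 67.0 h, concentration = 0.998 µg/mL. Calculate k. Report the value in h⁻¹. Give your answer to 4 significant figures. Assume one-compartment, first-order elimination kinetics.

k = ln(C₁/C₂) / (t₂ − t₁) = ln(4.84/0.998) / (67.0 − 6.49)
  = 1.579 / 60.51 = 0.02609 h⁻¹

0.02609 h⁻¹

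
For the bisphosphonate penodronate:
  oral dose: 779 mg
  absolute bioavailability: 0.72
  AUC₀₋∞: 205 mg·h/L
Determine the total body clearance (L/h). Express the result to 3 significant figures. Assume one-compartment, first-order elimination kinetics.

2.74 L/h

CL = F·Dose / AUC = 0.72 × 779 / 205 = 2.736 L/h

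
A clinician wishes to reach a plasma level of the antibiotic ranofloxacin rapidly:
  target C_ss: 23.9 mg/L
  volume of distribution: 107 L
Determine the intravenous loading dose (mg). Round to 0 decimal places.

2557 mg

LD = Css × Vd = 23.9 × 107 = 2557 mg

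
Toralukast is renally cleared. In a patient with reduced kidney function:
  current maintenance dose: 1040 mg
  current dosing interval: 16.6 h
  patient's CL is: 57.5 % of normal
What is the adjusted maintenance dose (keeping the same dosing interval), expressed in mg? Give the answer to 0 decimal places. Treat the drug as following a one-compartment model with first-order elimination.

To keep the same average steady-state level, dosing rate must scale with clearance.
CL ratio = 57.5 / 100 = 0.5750
New dose (same interval) = 1040 × 0.5750 = 598.0 mg

598 mg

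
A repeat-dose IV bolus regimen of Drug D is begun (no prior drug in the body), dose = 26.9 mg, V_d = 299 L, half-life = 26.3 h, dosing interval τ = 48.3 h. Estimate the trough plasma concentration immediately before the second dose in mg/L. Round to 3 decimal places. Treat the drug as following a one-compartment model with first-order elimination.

0.025 mg/L

C₀ per dose = Dose / Vd = 26.9 / 299 = 0.08997 mg/L
k = ln2 / t½ = 0.693147 / 26.3 = 0.02636 h⁻¹
Fraction remaining after one interval: r = e^(−kτ) = e^(−0.02636 × 48.3) = 0.2799
Before dose 2, 1 dose has been given (aged 1τ).
C_trough = C₀ × r = 0.08997 × 0.2799 = 0.02518 mg/L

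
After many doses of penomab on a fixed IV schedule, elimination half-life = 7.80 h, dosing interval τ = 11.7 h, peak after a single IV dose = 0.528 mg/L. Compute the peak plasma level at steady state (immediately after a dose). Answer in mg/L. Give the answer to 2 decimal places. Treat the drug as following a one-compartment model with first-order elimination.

0.82 mg/L

k = ln2 / t½ = 0.693147 / 7.80 = 0.08887 h⁻¹
e^(−kτ) = e^(−0.08887 × 11.7) = 0.3535
Accumulation ratio R = 1 / (1 − e^(−kτ)) = 1 / (1 − 0.3535) = 1.547
Steady-state peak = C₀ × R = 0.528 × 1.547 = 0.8168 mg/L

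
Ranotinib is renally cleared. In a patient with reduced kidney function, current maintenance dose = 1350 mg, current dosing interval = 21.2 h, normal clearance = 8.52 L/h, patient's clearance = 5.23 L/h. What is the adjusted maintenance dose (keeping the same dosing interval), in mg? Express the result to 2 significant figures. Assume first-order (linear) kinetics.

830 mg

To keep the same average steady-state level, dosing rate must scale with clearance.
CL ratio = 5.23 / 8.52 = 0.6138
New dose (same interval) = 1350 × 0.6138 = 828.6 mg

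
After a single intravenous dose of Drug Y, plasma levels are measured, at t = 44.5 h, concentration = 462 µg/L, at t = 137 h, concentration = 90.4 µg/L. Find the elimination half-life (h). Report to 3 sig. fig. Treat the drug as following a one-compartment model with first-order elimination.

39.3 h

k = ln(C₁/C₂) / (t₂ − t₁) = ln(462/90.4) / (137 − 44.5)
  = 1.631 / 92.50 = 0.01763 h⁻¹
t½ = ln2 / k = 0.693147 / 0.01763 = 39.32 h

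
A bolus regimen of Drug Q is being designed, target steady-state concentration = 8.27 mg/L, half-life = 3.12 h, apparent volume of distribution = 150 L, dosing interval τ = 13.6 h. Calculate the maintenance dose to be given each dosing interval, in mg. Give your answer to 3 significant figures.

3750 mg

k = ln2 / t½ = 0.693147 / 3.12 = 0.2222 h⁻¹
CL = k × Vd = 0.2222 × 150 = 33.33 L/h
At steady state, Dose/τ = Css × CL.
Dose = Css × CL × τ = 8.27 × 33.33 × 13.6 = 3749 mg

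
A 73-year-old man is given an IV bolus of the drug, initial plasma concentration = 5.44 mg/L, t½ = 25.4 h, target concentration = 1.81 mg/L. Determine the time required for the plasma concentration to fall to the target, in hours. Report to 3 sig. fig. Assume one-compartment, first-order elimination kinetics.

k = ln2 / t½ = 0.693147 / 25.4 = 0.02729 h⁻¹
t = ln(C₀ / C) / k = ln(5.440 / 1.81) / 0.02729
  = ln(3.006) / 0.02729 = 1.101 / 0.02729 = 40.34 h

40.3 h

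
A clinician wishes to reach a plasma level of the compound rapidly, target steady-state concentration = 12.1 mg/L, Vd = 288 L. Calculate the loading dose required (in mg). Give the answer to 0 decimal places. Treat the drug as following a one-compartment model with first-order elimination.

3485 mg

LD = Css × Vd = 12.1 × 288 = 3485 mg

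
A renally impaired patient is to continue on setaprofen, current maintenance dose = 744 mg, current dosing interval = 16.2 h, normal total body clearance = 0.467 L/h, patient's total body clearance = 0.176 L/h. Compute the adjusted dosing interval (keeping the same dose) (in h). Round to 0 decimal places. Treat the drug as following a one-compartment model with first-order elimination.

43 h

To keep the same average steady-state level, dosing rate must scale with clearance.
CL ratio = 0.176 / 0.467 = 0.3769
New interval (same dose) = 16.2 / 0.3769 = 42.98 h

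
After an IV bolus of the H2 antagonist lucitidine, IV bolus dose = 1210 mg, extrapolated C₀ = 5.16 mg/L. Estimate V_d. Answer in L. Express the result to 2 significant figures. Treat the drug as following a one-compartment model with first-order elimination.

230 L

Vd = Dose / C₀ = 1210 / 5.16 = 234.5 L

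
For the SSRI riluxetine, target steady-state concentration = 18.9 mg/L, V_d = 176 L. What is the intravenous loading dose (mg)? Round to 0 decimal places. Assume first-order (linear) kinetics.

3326 mg

LD = Css × Vd = 18.9 × 176 = 3326 mg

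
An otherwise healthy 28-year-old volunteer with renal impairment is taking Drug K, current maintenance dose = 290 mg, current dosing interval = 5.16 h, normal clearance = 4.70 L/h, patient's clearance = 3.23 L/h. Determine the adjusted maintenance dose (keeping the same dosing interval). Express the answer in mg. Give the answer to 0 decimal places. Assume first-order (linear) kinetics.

To keep the same average steady-state level, dosing rate must scale with clearance.
CL ratio = 3.23 / 4.70 = 0.6872
New dose (same interval) = 290 × 0.6872 = 199.3 mg

199 mg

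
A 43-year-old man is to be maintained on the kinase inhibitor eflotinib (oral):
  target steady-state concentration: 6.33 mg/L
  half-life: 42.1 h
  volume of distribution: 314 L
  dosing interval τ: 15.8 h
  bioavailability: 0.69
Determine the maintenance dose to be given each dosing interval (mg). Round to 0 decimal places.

749 mg

k = ln2 / t½ = 0.693147 / 42.1 = 0.01646 h⁻¹
CL = k × Vd = 0.01646 × 314 = 5.168 L/h
At steady state, F × (Dose/τ) = Css × CL.
Dose = Css × CL × τ / F = 6.33 × 5.168 × 15.8 / 0.69 = 749.1 mg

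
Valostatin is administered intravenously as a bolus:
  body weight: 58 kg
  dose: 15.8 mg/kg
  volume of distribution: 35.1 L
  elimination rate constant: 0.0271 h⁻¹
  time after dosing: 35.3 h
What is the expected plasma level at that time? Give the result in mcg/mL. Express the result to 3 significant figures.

10.0 mcg/mL

Total dose = 15.8 × 58 = 916.4 mg
C₀ = Dose / Vd = 916.4 / 35.1 = 26.11 mg/L
C = C₀ · e^(−k·t) = 26.11 × e^(−0.02710 × 35.3)
  = 26.11 × 0.3842 = 10.03 mg/L
(10.03 mg/L = 10.03 mcg/mL)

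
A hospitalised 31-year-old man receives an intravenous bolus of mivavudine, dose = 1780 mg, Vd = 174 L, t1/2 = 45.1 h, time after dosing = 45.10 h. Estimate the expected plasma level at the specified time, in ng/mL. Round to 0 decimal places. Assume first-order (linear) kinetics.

5115 ng/mL

C₀ = Dose / Vd = 1780 / 174 = 10.23 mg/L
k = ln2 / t½ = 0.693147 / 45.1 = 0.01537 h⁻¹
t / t½ = 45.10 / 45.1 = 1 half-lives
C = C₀ × (1/2)^1 = 10.23 × 0.5000 = 5.115 mg/L
Convert: 5.115 mg/L × 1000 = 5115 ng/mL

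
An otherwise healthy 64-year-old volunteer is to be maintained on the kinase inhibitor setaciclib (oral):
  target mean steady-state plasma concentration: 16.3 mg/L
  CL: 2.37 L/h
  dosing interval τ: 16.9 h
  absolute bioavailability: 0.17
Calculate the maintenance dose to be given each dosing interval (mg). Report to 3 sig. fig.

At steady state, F × (Dose/τ) = Css × CL.
Dose = Css × CL × τ / F = 16.3 × 2.370 × 16.9 / 0.17 = 3840 mg

3840 mg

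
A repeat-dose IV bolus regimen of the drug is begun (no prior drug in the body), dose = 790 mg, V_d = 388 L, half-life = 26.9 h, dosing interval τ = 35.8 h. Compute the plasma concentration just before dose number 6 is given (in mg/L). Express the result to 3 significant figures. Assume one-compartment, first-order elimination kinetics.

C₀ per dose = Dose / Vd = 790 / 388 = 2.036 mg/L
k = ln2 / t½ = 0.693147 / 26.9 = 0.02577 h⁻¹
Fraction remaining after one interval: r = e^(−kτ) = e^(−0.02577 × 35.8) = 0.3975
Before dose 6, 5 doses have been given (aged 1τ, 2τ, 3τ, 4τ, 5τ).
C_trough = C₀ × (r + r² + … + r^5) = C₀ × r(1−r^5)/(1−r)
        = 2.036 × 0.3975 × (1 − 0.009924) / (1 − 0.3975) = 1.330 mg/L

1.33 mg/L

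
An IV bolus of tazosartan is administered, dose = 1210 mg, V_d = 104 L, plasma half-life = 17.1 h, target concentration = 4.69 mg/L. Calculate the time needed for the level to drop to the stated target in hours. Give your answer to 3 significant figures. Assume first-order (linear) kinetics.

22.4 h

C₀ = Dose / Vd = 1210 / 104 = 11.63 mg/L
k = ln2 / t½ = 0.693147 / 17.1 = 0.04053 h⁻¹
t = ln(C₀ / C) / k = ln(11.63 / 4.69) / 0.04053
  = ln(2.480) / 0.04053 = 0.9083 / 0.04053 = 22.41 h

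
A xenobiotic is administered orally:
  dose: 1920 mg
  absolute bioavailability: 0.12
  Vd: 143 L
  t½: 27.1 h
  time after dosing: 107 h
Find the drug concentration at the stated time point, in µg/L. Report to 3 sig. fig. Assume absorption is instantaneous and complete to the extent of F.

Amount reaching circulation = F × Dose = 0.12 × 1920 = 230.4 mg
C₀ = F·Dose / Vd = 230.4 / 143 = 1.611 mg/L
k = ln2 / t½ = 0.693147 / 27.1 = 0.02558 h⁻¹
C = C₀ · e^(−k·t) = 1.611 × e^(−0.02558 × 107)
  = 1.611 × 0.06476 = 0.1043 mg/L
Convert: 0.1043 mg/L × 1000 = 104.3 µg/L

104 µg/L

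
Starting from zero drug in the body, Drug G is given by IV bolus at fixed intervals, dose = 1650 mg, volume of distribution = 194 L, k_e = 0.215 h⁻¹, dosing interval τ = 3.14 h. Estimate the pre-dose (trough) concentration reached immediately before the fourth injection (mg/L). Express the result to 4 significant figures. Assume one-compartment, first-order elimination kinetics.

7.657 mg/L

C₀ per dose = Dose / Vd = 1650 / 194 = 8.505 mg/L
Fraction remaining after one interval: r = e^(−kτ) = e^(−0.2150 × 3.14) = 0.5091
Before dose 4, 3 doses have been given (aged 1τ, 2τ, 3τ).
C_trough = C₀ × (r + r² + … + r^3) = C₀ × r(1−r^3)/(1−r)
        = 8.505 × 0.5091 × (1 − 0.1319) / (1 − 0.5091) = 7.657 mg/L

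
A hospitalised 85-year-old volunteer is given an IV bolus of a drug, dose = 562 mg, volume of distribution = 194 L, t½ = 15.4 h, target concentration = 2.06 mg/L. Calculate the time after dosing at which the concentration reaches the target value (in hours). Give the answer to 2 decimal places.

C₀ = Dose / Vd = 562.0 / 194 = 2.897 mg/L
k = ln2 / t½ = 0.693147 / 15.4 = 0.04501 h⁻¹
t = ln(C₀ / C) / k = ln(2.897 / 2.06) / 0.04501
  = ln(1.406) / 0.04501 = 0.3407 / 0.04501 = 7.569 h

7.57 h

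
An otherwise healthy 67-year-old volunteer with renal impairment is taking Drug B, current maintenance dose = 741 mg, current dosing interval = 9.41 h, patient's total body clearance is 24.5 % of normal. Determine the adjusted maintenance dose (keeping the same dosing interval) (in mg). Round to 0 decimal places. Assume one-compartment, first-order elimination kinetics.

To keep the same average steady-state level, dosing rate must scale with clearance.
CL ratio = 24.5 / 100 = 0.2450
New dose (same interval) = 741 × 0.2450 = 181.5 mg

182 mg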